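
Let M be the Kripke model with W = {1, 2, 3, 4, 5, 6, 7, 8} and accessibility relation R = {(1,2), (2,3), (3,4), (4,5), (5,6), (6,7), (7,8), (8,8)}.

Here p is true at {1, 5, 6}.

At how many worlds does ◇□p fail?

1: successors {2}; □p there: 2:F. ✗
2: successors {3}; □p there: 3:F. ✗
3: successors {4}; □p there: 4:T. ✓
4: successors {5}; □p there: 5:T. ✓
5: successors {6}; □p there: 6:F. ✗
6: successors {7}; □p there: 7:F. ✗
7: successors {8}; □p there: 8:F. ✗
8: successors {8}; □p there: 8:F. ✗
Satisfying worlds: {3, 4}.
So ◇□p fails at the other 6 worlds.

6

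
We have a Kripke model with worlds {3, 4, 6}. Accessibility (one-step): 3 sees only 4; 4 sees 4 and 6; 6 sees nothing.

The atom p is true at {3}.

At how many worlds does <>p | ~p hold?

2

3: <>p is F, ~p is F. ✗
4: <>p is F, ~p is T. ✓
6: <>p is F, ~p is T. ✓
Satisfying worlds: {4, 6}.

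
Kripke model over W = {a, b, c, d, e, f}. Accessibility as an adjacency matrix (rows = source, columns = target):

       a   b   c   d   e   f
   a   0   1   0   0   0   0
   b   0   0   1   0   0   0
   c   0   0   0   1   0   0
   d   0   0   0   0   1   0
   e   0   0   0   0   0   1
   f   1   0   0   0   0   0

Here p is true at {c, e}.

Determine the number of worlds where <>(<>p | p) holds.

4

a: successors {b}; <>p | p there: b:T. ✓
b: successors {c}; <>p | p there: c:T. ✓
c: successors {d}; <>p | p there: d:T. ✓
d: successors {e}; <>p | p there: e:T. ✓
e: successors {f}; <>p | p there: f:F. ✗
f: successors {a}; <>p | p there: a:F. ✗
Satisfying worlds: {a, b, c, d}.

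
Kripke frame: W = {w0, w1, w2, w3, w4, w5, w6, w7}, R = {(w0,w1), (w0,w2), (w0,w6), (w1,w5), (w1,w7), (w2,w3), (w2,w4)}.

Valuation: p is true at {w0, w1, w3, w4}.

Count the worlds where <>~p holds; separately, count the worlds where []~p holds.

For <>~p:
w0: successors {w1, w2, w6}; ~p there: w1:F, w2:T, w6:T. ✓
w1: successors {w5, w7}; ~p there: w5:T, w7:T. ✓
w2: successors {w3, w4}; ~p there: w3:F, w4:F. ✗
w3: no successors, so <>~p fails. ✗
w4: no successors, so <>~p fails. ✗
w5: no successors, so <>~p fails. ✗
w6: no successors, so <>~p fails. ✗
w7: no successors, so <>~p fails. ✗
— 2 worlds.
For []~p:
w0: successors {w1, w2, w6}; ~p there: w1:F, w2:T, w6:T. ✗
w1: successors {w5, w7}; ~p there: w5:T, w7:T. ✓
w2: successors {w3, w4}; ~p there: w3:F, w4:F. ✗
w3: no successors, so []~p holds vacuously. ✓
w4: no successors, so []~p holds vacuously. ✓
w5: no successors, so []~p holds vacuously. ✓
w6: no successors, so []~p holds vacuously. ✓
w7: no successors, so []~p holds vacuously. ✓
— 6 worlds.

2 and 6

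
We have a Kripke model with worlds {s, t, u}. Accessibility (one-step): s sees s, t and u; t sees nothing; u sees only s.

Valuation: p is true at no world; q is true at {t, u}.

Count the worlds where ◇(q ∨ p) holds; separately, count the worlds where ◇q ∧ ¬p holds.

1 and 1

For ◇(q ∨ p):
s: successors {s, t, u}; q ∨ p there: s:F, t:T, u:T. ✓
t: no successors, so ◇(q ∨ p) fails. ✗
u: successors {s}; q ∨ p there: s:F. ✗
— 1 world.
For ◇q ∧ ¬p:
s: ◇q is T, ¬p is T. ✓
t: ◇q is F, ¬p is T. ✗
u: ◇q is F, ¬p is T. ✗
— 1 world.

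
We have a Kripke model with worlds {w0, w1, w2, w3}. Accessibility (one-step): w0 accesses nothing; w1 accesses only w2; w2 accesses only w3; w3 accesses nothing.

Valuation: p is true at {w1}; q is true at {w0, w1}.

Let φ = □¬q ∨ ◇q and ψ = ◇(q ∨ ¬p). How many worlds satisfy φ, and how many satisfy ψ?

4 and 2

For □¬q ∨ ◇q:
w0: □¬q is T, ◇q is F. ✓
w1: □¬q is T, ◇q is F. ✓
w2: □¬q is T, ◇q is F. ✓
w3: □¬q is T, ◇q is F. ✓
— 4 worlds.
For ◇(q ∨ ¬p):
w0: no successors, so ◇(q ∨ ¬p) fails. ✗
w1: successors {w2}; q ∨ ¬p there: w2:T. ✓
w2: successors {w3}; q ∨ ¬p there: w3:T. ✓
w3: no successors, so ◇(q ∨ ¬p) fails. ✗
— 2 worlds.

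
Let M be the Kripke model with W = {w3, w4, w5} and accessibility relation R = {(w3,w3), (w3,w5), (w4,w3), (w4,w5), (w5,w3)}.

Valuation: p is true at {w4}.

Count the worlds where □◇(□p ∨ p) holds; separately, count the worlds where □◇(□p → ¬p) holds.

0 and 3

For □◇(□p ∨ p):
w3: successors {w3, w5}; ◇(□p ∨ p) there: w3:F, w5:F. ✗
w4: successors {w3, w5}; ◇(□p ∨ p) there: w3:F, w5:F. ✗
w5: successors {w3}; ◇(□p ∨ p) there: w3:F. ✗
— 0 worlds.
For □◇(□p → ¬p):
w3: successors {w3, w5}; ◇(□p → ¬p) there: w3:T, w5:T. ✓
w4: successors {w3, w5}; ◇(□p → ¬p) there: w3:T, w5:T. ✓
w5: successors {w3}; ◇(□p → ¬p) there: w3:T. ✓
— 3 worlds.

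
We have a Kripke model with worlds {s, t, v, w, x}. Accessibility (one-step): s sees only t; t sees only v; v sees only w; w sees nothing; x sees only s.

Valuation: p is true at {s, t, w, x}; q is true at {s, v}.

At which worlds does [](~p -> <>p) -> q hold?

s: [](~p -> <>p) is T, q is T. ✓
t: [](~p -> <>p) is T, q is F. ✗
v: [](~p -> <>p) is T, q is T. ✓
w: [](~p -> <>p) is T, q is F. ✗
x: [](~p -> <>p) is T, q is F. ✗

{s, v}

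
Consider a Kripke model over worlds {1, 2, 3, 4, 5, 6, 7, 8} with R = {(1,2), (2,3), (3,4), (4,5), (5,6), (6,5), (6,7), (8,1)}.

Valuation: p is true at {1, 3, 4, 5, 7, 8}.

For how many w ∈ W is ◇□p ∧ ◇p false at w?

5

1: ◇□p is T, ◇p is F. ✗
2: ◇□p is T, ◇p is T. ✓
3: ◇□p is T, ◇p is T. ✓
4: ◇□p is F, ◇p is T. ✗
5: ◇□p is T, ◇p is F. ✗
6: ◇□p is T, ◇p is T. ✓
7: ◇□p is F, ◇p is F. ✗
8: ◇□p is F, ◇p is T. ✗
Satisfying worlds: {2, 3, 6}.
So ◇□p ∧ ◇p fails at the other 5 worlds.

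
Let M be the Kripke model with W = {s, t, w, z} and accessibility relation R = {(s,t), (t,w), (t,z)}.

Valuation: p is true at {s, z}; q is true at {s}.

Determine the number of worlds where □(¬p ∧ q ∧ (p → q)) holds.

s: successors {t}; ¬p ∧ q ∧ (p → q) there: t:F. ✗
t: successors {w, z}; ¬p ∧ q ∧ (p → q) there: w:F, z:F. ✗
w: no successors, so □(¬p ∧ q ∧ (p → q)) holds vacuously. ✓
z: no successors, so □(¬p ∧ q ∧ (p → q)) holds vacuously. ✓
Satisfying worlds: {w, z}.

2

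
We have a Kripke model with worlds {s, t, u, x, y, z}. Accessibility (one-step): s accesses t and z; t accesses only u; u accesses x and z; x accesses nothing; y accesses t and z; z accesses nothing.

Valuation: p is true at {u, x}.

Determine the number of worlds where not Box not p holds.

s: Box not p is T. ✗
t: Box not p is F. ✓
u: Box not p is F. ✓
x: Box not p is T. ✗
y: Box not p is T. ✗
z: Box not p is T. ✗
Satisfying worlds: {t, u}.

2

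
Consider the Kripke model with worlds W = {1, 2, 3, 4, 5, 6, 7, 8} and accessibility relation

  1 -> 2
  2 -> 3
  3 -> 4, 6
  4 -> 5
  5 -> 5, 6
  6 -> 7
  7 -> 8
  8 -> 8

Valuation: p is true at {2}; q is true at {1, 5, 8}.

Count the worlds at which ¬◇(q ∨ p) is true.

1: ◇(q ∨ p) is T. ✗
2: ◇(q ∨ p) is F. ✓
3: ◇(q ∨ p) is F. ✓
4: ◇(q ∨ p) is T. ✗
5: ◇(q ∨ p) is T. ✗
6: ◇(q ∨ p) is F. ✓
7: ◇(q ∨ p) is T. ✗
8: ◇(q ∨ p) is T. ✗
Satisfying worlds: {2, 3, 6}.

3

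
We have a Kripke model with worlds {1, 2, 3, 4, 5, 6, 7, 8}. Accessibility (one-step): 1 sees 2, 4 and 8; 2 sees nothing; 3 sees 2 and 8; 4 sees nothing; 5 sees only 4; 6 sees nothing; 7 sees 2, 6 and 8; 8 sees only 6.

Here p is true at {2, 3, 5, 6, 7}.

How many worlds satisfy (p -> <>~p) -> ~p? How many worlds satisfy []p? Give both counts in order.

5 and 4

For (p -> <>~p) -> ~p:
1: p -> <>~p is T, ~p is T. ✓
2: p -> <>~p is F, ~p is F. ✓
3: p -> <>~p is T, ~p is F. ✗
4: p -> <>~p is T, ~p is T. ✓
5: p -> <>~p is T, ~p is F. ✗
6: p -> <>~p is F, ~p is F. ✓
7: p -> <>~p is T, ~p is F. ✗
8: p -> <>~p is T, ~p is T. ✓
— 5 worlds.
For []p:
1: successors {2, 4, 8}; p there: 2:T, 4:F, 8:F. ✗
2: no successors, so []p holds vacuously. ✓
3: successors {2, 8}; p there: 2:T, 8:F. ✗
4: no successors, so []p holds vacuously. ✓
5: successors {4}; p there: 4:F. ✗
6: no successors, so []p holds vacuously. ✓
7: successors {2, 6, 8}; p there: 2:T, 6:T, 8:F. ✗
8: successors {6}; p there: 6:T. ✓
— 4 worlds.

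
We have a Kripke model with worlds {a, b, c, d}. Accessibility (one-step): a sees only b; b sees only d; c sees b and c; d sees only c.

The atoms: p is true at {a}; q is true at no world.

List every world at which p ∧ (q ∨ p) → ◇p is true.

a: p ∧ (q ∨ p) is T, ◇p is F. ✗
b: p ∧ (q ∨ p) is F, ◇p is F. ✓
c: p ∧ (q ∨ p) is F, ◇p is F. ✓
d: p ∧ (q ∨ p) is F, ◇p is F. ✓

{b, c, d}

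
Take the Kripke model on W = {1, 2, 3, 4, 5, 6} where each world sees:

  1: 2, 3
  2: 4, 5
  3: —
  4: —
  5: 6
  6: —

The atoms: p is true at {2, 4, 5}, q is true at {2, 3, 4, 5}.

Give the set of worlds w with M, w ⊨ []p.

{2, 3, 4, 6}

1: successors {2, 3}; p there: 2:T, 3:F. ✗
2: successors {4, 5}; p there: 4:T, 5:T. ✓
3: no successors, so []p holds vacuously. ✓
4: no successors, so []p holds vacuously. ✓
5: successors {6}; p there: 6:F. ✗
6: no successors, so []p holds vacuously. ✓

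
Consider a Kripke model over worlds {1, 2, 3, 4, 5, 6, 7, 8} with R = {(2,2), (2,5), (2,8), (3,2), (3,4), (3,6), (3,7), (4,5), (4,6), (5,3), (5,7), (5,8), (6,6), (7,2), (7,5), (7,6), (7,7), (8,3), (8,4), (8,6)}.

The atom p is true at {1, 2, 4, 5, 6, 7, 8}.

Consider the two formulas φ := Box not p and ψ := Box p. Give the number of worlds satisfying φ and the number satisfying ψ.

1 and 6

For Box not p:
1: no successors, so Box not p holds vacuously. ✓
2: successors {2, 5, 8}; not p there: 2:F, 5:F, 8:F. ✗
3: successors {2, 4, 6, 7}; not p there: 2:F, 4:F, 6:F, 7:F. ✗
4: successors {5, 6}; not p there: 5:F, 6:F. ✗
5: successors {3, 7, 8}; not p there: 3:T, 7:F, 8:F. ✗
6: successors {6}; not p there: 6:F. ✗
7: successors {2, 5, 6, 7}; not p there: 2:F, 5:F, 6:F, 7:F. ✗
8: successors {3, 4, 6}; not p there: 3:T, 4:F, 6:F. ✗
— 1 world.
For Box p:
1: no successors, so Box p holds vacuously. ✓
2: successors {2, 5, 8}; p there: 2:T, 5:T, 8:T. ✓
3: successors {2, 4, 6, 7}; p there: 2:T, 4:T, 6:T, 7:T. ✓
4: successors {5, 6}; p there: 5:T, 6:T. ✓
5: successors {3, 7, 8}; p there: 3:F, 7:T, 8:T. ✗
6: successors {6}; p there: 6:T. ✓
7: successors {2, 5, 6, 7}; p there: 2:T, 5:T, 6:T, 7:T. ✓
8: successors {3, 4, 6}; p there: 3:F, 4:T, 6:T. ✗
— 6 worlds.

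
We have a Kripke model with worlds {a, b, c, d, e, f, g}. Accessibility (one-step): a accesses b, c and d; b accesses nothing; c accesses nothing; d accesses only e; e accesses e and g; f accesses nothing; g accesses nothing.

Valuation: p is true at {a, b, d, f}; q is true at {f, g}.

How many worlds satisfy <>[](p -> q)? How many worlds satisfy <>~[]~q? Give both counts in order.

3 and 2

For <>[](p -> q):
a: successors {b, c, d}; [](p -> q) there: b:T, c:T, d:T. ✓
b: no successors, so <>[](p -> q) fails. ✗
c: no successors, so <>[](p -> q) fails. ✗
d: successors {e}; [](p -> q) there: e:T. ✓
e: successors {e, g}; [](p -> q) there: e:T, g:T. ✓
f: no successors, so <>[](p -> q) fails. ✗
g: no successors, so <>[](p -> q) fails. ✗
— 3 worlds.
For <>~[]~q:
a: successors {b, c, d}; ~[]~q there: b:F, c:F, d:F. ✗
b: no successors, so <>~[]~q fails. ✗
c: no successors, so <>~[]~q fails. ✗
d: successors {e}; ~[]~q there: e:T. ✓
e: successors {e, g}; ~[]~q there: e:T, g:F. ✓
f: no successors, so <>~[]~q fails. ✗
g: no successors, so <>~[]~q fails. ✗
— 2 worlds.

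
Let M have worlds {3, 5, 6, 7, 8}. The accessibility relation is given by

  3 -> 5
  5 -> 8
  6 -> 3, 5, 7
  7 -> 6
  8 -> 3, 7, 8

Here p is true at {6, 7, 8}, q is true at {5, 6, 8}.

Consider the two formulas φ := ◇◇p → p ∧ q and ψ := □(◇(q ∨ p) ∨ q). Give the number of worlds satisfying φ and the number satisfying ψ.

For ◇◇p → p ∧ q:
3: ◇◇p is T, p ∧ q is F. ✗
5: ◇◇p is T, p ∧ q is F. ✗
6: ◇◇p is T, p ∧ q is T. ✓
7: ◇◇p is T, p ∧ q is F. ✗
8: ◇◇p is T, p ∧ q is T. ✓
— 2 worlds.
For □(◇(q ∨ p) ∨ q):
3: successors {5}; ◇(q ∨ p) ∨ q there: 5:T. ✓
5: successors {8}; ◇(q ∨ p) ∨ q there: 8:T. ✓
6: successors {3, 5, 7}; ◇(q ∨ p) ∨ q there: 3:T, 5:T, 7:T. ✓
7: successors {6}; ◇(q ∨ p) ∨ q there: 6:T. ✓
8: successors {3, 7, 8}; ◇(q ∨ p) ∨ q there: 3:T, 7:T, 8:T. ✓
— 5 worlds.

2 and 5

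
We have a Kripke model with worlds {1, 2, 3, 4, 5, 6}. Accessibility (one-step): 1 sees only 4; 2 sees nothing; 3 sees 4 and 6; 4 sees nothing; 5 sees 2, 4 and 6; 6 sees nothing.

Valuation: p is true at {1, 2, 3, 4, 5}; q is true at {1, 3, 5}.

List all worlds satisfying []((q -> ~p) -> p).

{1, 2, 4, 6}

1: successors {4}; (q -> ~p) -> p there: 4:T. ✓
2: no successors, so []((q -> ~p) -> p) holds vacuously. ✓
3: successors {4, 6}; (q -> ~p) -> p there: 4:T, 6:F. ✗
4: no successors, so []((q -> ~p) -> p) holds vacuously. ✓
5: successors {2, 4, 6}; (q -> ~p) -> p there: 2:T, 4:T, 6:F. ✗
6: no successors, so []((q -> ~p) -> p) holds vacuously. ✓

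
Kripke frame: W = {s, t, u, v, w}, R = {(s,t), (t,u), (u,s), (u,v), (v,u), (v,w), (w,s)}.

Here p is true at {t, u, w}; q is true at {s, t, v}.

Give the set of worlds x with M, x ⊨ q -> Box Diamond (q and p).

{u, w}

s: q is T, Box Diamond (q and p) is F. ✗
t: q is T, Box Diamond (q and p) is F. ✗
u: q is F, Box Diamond (q and p) is F. ✓
v: q is T, Box Diamond (q and p) is F. ✗
w: q is F, Box Diamond (q and p) is T. ✓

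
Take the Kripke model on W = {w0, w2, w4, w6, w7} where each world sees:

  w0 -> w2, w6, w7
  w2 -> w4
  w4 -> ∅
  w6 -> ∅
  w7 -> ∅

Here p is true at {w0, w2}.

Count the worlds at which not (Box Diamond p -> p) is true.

w0: Box Diamond p -> p is T. ✗
w2: Box Diamond p -> p is T. ✗
w4: Box Diamond p -> p is F. ✓
w6: Box Diamond p -> p is F. ✓
w7: Box Diamond p -> p is F. ✓
Satisfying worlds: {w4, w6, w7}.

3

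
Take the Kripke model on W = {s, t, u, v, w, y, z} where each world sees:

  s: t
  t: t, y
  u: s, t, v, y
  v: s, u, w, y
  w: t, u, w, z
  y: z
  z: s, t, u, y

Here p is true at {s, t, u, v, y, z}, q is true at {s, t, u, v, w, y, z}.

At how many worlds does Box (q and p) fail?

s: successors {t}; q and p there: t:T. ✓
t: successors {t, y}; q and p there: t:T, y:T. ✓
u: successors {s, t, v, y}; q and p there: s:T, t:T, v:T, y:T. ✓
v: successors {s, u, w, y}; q and p there: s:T, u:T, w:F, y:T. ✗
w: successors {t, u, w, z}; q and p there: t:T, u:T, w:F, z:T. ✗
y: successors {z}; q and p there: z:T. ✓
z: successors {s, t, u, y}; q and p there: s:T, t:T, u:T, y:T. ✓
Satisfying worlds: {s, t, u, y, z}.
So Box (q and p) fails at the other 2 worlds.

2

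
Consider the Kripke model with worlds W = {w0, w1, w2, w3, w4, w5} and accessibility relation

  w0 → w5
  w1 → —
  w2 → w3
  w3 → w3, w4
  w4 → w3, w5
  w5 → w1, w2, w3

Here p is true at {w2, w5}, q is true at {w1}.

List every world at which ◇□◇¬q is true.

{w2, w3, w4, w5}

w0: successors {w5}; □◇¬q there: w5:F. ✗
w1: no successors, so ◇□◇¬q fails. ✗
w2: successors {w3}; □◇¬q there: w3:T. ✓
w3: successors {w3, w4}; □◇¬q there: w3:T, w4:T. ✓
w4: successors {w3, w5}; □◇¬q there: w3:T, w5:F. ✓
w5: successors {w1, w2, w3}; □◇¬q there: w1:T, w2:T, w3:T. ✓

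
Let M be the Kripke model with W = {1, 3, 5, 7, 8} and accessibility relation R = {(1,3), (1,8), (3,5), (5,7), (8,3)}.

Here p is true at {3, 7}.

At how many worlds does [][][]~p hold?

3

1: successors {3, 8}; [][]~p there: 3:F, 8:T. ✗
3: successors {5}; [][]~p there: 5:T. ✓
5: successors {7}; [][]~p there: 7:T. ✓
7: no successors, so [][][]~p holds vacuously. ✓
8: successors {3}; [][]~p there: 3:F. ✗
Satisfying worlds: {3, 5, 7}.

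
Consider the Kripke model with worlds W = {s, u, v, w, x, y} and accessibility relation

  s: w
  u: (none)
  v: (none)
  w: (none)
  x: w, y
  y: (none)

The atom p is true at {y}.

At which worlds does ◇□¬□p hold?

s: successors {w}; □¬□p there: w:T. ✓
u: no successors, so ◇□¬□p fails. ✗
v: no successors, so ◇□¬□p fails. ✗
w: no successors, so ◇□¬□p fails. ✗
x: successors {w, y}; □¬□p there: w:T, y:T. ✓
y: no successors, so ◇□¬□p fails. ✗

{s, x}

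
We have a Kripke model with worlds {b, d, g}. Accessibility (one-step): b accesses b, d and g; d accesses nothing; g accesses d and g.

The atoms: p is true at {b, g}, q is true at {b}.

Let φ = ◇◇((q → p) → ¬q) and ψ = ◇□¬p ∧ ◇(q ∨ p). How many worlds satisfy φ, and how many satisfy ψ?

2 and 2

For ◇◇((q → p) → ¬q):
b: successors {b, d, g}; ◇((q → p) → ¬q) there: b:T, d:F, g:T. ✓
d: no successors, so ◇◇((q → p) → ¬q) fails. ✗
g: successors {d, g}; ◇((q → p) → ¬q) there: d:F, g:T. ✓
— 2 worlds.
For ◇□¬p ∧ ◇(q ∨ p):
b: ◇□¬p is T, ◇(q ∨ p) is T. ✓
d: ◇□¬p is F, ◇(q ∨ p) is F. ✗
g: ◇□¬p is T, ◇(q ∨ p) is T. ✓
— 2 worlds.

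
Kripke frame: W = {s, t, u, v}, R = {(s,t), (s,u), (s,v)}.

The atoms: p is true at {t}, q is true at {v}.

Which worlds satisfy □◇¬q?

s: successors {t, u, v}; ◇¬q there: t:F, u:F, v:F. ✗
t: no successors, so □◇¬q holds vacuously. ✓
u: no successors, so □◇¬q holds vacuously. ✓
v: no successors, so □◇¬q holds vacuously. ✓

{t, u, v}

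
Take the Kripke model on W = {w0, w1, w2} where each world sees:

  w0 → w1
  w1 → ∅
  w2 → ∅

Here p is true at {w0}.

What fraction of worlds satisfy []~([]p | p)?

w0: successors {w1}; ~([]p | p) there: w1:F. ✗
w1: no successors, so []~([]p | p) holds vacuously. ✓
w2: no successors, so []~([]p | p) holds vacuously. ✓
That's 2 of 3 worlds, so 2/3.

2/3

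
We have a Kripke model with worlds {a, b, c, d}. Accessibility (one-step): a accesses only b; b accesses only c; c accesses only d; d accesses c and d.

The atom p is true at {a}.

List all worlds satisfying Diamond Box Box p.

∅

a: successors {b}; Box Box p there: b:F. ✗
b: successors {c}; Box Box p there: c:F. ✗
c: successors {d}; Box Box p there: d:F. ✗
d: successors {c, d}; Box Box p there: c:F, d:F. ✗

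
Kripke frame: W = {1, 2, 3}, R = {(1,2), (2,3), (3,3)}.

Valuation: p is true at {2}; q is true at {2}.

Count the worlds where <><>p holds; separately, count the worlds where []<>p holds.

For <><>p:
1: successors {2}; <>p there: 2:F. ✗
2: successors {3}; <>p there: 3:F. ✗
3: successors {3}; <>p there: 3:F. ✗
— 0 worlds.
For []<>p:
1: successors {2}; <>p there: 2:F. ✗
2: successors {3}; <>p there: 3:F. ✗
3: successors {3}; <>p there: 3:F. ✗
— 0 worlds.

0 and 0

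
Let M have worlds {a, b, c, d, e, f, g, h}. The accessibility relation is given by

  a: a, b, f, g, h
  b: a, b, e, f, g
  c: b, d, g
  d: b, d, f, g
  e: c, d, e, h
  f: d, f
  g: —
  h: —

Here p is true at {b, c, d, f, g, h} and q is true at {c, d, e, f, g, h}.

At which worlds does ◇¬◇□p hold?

{a, b, c, d, e}

a: successors {a, b, f, g, h}; ¬◇□p there: a:F, b:F, f:F, g:T, h:T. ✓
b: successors {a, b, e, f, g}; ¬◇□p there: a:F, b:F, e:F, f:F, g:T. ✓
c: successors {b, d, g}; ¬◇□p there: b:F, d:F, g:T. ✓
d: successors {b, d, f, g}; ¬◇□p there: b:F, d:F, f:F, g:T. ✓
e: successors {c, d, e, h}; ¬◇□p there: c:F, d:F, e:F, h:T. ✓
f: successors {d, f}; ¬◇□p there: d:F, f:F. ✗
g: no successors, so ◇¬◇□p fails. ✗
h: no successors, so ◇¬◇□p fails. ✗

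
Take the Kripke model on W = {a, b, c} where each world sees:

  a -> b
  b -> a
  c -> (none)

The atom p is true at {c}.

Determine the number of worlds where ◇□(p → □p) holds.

a: successors {b}; □(p → □p) there: b:T. ✓
b: successors {a}; □(p → □p) there: a:T. ✓
c: no successors, so ◇□(p → □p) fails. ✗
Satisfying worlds: {a, b}.

2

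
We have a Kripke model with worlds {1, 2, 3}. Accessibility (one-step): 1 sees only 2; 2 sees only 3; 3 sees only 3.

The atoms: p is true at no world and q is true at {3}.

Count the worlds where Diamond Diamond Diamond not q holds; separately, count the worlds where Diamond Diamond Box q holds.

0 and 3

For Diamond Diamond Diamond not q:
1: successors {2}; Diamond Diamond not q there: 2:F. ✗
2: successors {3}; Diamond Diamond not q there: 3:F. ✗
3: successors {3}; Diamond Diamond not q there: 3:F. ✗
— 0 worlds.
For Diamond Diamond Box q:
1: successors {2}; Diamond Box q there: 2:T. ✓
2: successors {3}; Diamond Box q there: 3:T. ✓
3: successors {3}; Diamond Box q there: 3:T. ✓
— 3 worlds.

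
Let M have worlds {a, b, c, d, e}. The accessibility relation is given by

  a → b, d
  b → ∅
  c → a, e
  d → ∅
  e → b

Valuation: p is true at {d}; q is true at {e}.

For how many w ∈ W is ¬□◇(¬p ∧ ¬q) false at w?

a: □◇(¬p ∧ ¬q) is F. ✓
b: □◇(¬p ∧ ¬q) is T. ✗
c: □◇(¬p ∧ ¬q) is T. ✗
d: □◇(¬p ∧ ¬q) is T. ✗
e: □◇(¬p ∧ ¬q) is F. ✓
Satisfying worlds: {a, e}.
So ¬□◇(¬p ∧ ¬q) fails at the other 3 worlds.

3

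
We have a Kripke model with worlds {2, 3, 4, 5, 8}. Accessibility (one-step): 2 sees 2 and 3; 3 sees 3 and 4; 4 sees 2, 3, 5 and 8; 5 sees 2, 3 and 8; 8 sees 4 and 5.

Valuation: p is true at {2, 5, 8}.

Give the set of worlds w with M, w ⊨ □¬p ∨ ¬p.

{3, 4}

2: □¬p is F, ¬p is F. ✗
3: □¬p is T, ¬p is T. ✓
4: □¬p is F, ¬p is T. ✓
5: □¬p is F, ¬p is F. ✗
8: □¬p is F, ¬p is F. ✗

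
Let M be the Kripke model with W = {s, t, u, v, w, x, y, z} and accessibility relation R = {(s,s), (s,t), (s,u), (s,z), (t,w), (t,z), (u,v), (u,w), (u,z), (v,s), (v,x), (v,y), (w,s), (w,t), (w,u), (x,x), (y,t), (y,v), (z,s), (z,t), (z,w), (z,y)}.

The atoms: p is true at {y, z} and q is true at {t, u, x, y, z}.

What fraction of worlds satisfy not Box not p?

s: Box not p is F. ✓
t: Box not p is F. ✓
u: Box not p is F. ✓
v: Box not p is F. ✓
w: Box not p is T. ✗
x: Box not p is T. ✗
y: Box not p is T. ✗
z: Box not p is F. ✓
That's 5 of 8 worlds, so 5/8.

5/8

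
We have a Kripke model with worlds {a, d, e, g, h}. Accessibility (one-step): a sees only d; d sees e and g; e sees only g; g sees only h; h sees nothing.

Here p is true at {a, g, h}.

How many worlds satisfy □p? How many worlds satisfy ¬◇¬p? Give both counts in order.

For □p:
a: successors {d}; p there: d:F. ✗
d: successors {e, g}; p there: e:F, g:T. ✗
e: successors {g}; p there: g:T. ✓
g: successors {h}; p there: h:T. ✓
h: no successors, so □p holds vacuously. ✓
— 3 worlds.
For ¬◇¬p:
a: ◇¬p is T. ✗
d: ◇¬p is T. ✗
e: ◇¬p is F. ✓
g: ◇¬p is F. ✓
h: ◇¬p is F. ✓
— 3 worlds.

3 and 3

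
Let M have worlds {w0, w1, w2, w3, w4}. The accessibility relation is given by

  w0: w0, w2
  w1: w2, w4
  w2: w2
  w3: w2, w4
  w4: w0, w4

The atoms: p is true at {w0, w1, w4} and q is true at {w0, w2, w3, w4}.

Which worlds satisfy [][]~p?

{w2}

w0: successors {w0, w2}; []~p there: w0:F, w2:T. ✗
w1: successors {w2, w4}; []~p there: w2:T, w4:F. ✗
w2: successors {w2}; []~p there: w2:T. ✓
w3: successors {w2, w4}; []~p there: w2:T, w4:F. ✗
w4: successors {w0, w4}; []~p there: w0:F, w4:F. ✗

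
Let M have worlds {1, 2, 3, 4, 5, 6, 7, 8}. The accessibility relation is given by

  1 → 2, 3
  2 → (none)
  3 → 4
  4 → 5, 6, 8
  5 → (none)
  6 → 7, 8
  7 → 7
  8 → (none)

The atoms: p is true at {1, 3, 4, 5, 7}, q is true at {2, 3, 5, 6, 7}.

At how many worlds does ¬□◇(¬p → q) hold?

1: □◇(¬p → q) is F. ✓
2: □◇(¬p → q) is T. ✗
3: □◇(¬p → q) is T. ✗
4: □◇(¬p → q) is F. ✓
5: □◇(¬p → q) is T. ✗
6: □◇(¬p → q) is F. ✓
7: □◇(¬p → q) is T. ✗
8: □◇(¬p → q) is T. ✗
Satisfying worlds: {1, 4, 6}.

3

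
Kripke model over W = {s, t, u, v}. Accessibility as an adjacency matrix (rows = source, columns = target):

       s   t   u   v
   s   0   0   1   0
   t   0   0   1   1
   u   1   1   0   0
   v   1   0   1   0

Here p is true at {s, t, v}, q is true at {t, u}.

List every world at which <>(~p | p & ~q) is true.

s: successors {u}; ~p | p & ~q there: u:T. ✓
t: successors {u, v}; ~p | p & ~q there: u:T, v:T. ✓
u: successors {s, t}; ~p | p & ~q there: s:T, t:F. ✓
v: successors {s, u}; ~p | p & ~q there: s:T, u:T. ✓

{s, t, u, v}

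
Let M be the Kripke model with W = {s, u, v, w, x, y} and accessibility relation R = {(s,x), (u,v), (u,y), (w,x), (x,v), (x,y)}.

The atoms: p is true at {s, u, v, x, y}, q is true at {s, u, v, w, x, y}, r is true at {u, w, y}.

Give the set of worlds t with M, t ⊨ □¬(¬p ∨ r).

{s, v, w, y}

s: successors {x}; ¬(¬p ∨ r) there: x:T. ✓
u: successors {v, y}; ¬(¬p ∨ r) there: v:T, y:F. ✗
v: no successors, so □¬(¬p ∨ r) holds vacuously. ✓
w: successors {x}; ¬(¬p ∨ r) there: x:T. ✓
x: successors {v, y}; ¬(¬p ∨ r) there: v:T, y:F. ✗
y: no successors, so □¬(¬p ∨ r) holds vacuously. ✓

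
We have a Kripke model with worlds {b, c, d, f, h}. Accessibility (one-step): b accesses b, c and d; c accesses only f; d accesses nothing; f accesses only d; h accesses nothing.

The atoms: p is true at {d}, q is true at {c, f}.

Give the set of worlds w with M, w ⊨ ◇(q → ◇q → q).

{b, c, f}

b: successors {b, c, d}; q → ◇q → q there: b:T, c:T, d:T. ✓
c: successors {f}; q → ◇q → q there: f:T. ✓
d: no successors, so ◇(q → ◇q → q) fails. ✗
f: successors {d}; q → ◇q → q there: d:T. ✓
h: no successors, so ◇(q → ◇q → q) fails. ✗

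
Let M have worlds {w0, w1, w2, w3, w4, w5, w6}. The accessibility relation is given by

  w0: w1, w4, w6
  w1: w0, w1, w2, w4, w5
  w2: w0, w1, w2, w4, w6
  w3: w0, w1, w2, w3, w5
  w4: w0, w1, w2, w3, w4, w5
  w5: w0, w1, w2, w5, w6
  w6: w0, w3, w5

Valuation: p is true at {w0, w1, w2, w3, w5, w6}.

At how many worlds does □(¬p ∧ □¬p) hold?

w0: successors {w1, w4, w6}; ¬p ∧ □¬p there: w1:F, w4:F, w6:F. ✗
w1: successors {w0, w1, w2, w4, w5}; ¬p ∧ □¬p there: w0:F, w1:F, w2:F, w4:F, w5:F. ✗
w2: successors {w0, w1, w2, w4, w6}; ¬p ∧ □¬p there: w0:F, w1:F, w2:F, w4:F, w6:F. ✗
w3: successors {w0, w1, w2, w3, w5}; ¬p ∧ □¬p there: w0:F, w1:F, w2:F, w3:F, w5:F. ✗
w4: successors {w0, w1, w2, w3, w4, w5}; ¬p ∧ □¬p there: w0:F, w1:F, w2:F, w3:F, w4:F, w5:F. ✗
w5: successors {w0, w1, w2, w5, w6}; ¬p ∧ □¬p there: w0:F, w1:F, w2:F, w5:F, w6:F. ✗
w6: successors {w0, w3, w5}; ¬p ∧ □¬p there: w0:F, w3:F, w5:F. ✗
Satisfying worlds: ∅.

0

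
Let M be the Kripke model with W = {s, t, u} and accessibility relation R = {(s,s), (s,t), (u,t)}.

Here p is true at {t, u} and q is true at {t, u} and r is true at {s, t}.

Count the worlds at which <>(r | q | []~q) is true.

s: successors {s, t}; r | q | []~q there: s:T, t:T. ✓
t: no successors, so <>(r | q | []~q) fails. ✗
u: successors {t}; r | q | []~q there: t:T. ✓
Satisfying worlds: {s, u}.

2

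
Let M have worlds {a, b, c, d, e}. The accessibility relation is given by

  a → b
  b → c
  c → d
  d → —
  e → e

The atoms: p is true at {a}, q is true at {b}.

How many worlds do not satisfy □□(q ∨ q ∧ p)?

3

a: successors {b}; □(q ∨ q ∧ p) there: b:F. ✗
b: successors {c}; □(q ∨ q ∧ p) there: c:F. ✗
c: successors {d}; □(q ∨ q ∧ p) there: d:T. ✓
d: no successors, so □□(q ∨ q ∧ p) holds vacuously. ✓
e: successors {e}; □(q ∨ q ∧ p) there: e:F. ✗
Satisfying worlds: {c, d}.
So □□(q ∨ q ∧ p) fails at the other 3 worlds.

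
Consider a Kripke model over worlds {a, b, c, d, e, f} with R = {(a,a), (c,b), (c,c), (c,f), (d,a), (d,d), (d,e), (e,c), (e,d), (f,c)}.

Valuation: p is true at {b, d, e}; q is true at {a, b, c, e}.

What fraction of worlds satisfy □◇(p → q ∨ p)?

5/6

a: successors {a}; ◇(p → q ∨ p) there: a:T. ✓
b: no successors, so □◇(p → q ∨ p) holds vacuously. ✓
c: successors {b, c, f}; ◇(p → q ∨ p) there: b:F, c:T, f:T. ✗
d: successors {a, d, e}; ◇(p → q ∨ p) there: a:T, d:T, e:T. ✓
e: successors {c, d}; ◇(p → q ∨ p) there: c:T, d:T. ✓
f: successors {c}; ◇(p → q ∨ p) there: c:T. ✓
That's 5 of 6 worlds, so 5/6.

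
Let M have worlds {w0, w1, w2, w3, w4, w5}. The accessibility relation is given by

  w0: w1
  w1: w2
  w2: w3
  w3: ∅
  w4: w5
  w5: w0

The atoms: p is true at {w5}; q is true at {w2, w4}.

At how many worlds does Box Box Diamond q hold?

w0: successors {w1}; Box Diamond q there: w1:F. ✗
w1: successors {w2}; Box Diamond q there: w2:F. ✗
w2: successors {w3}; Box Diamond q there: w3:T. ✓
w3: no successors, so Box Box Diamond q holds vacuously. ✓
w4: successors {w5}; Box Diamond q there: w5:F. ✗
w5: successors {w0}; Box Diamond q there: w0:T. ✓
Satisfying worlds: {w2, w3, w5}.

3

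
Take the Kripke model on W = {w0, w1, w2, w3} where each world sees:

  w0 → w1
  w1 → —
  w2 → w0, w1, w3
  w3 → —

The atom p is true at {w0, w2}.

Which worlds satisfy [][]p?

w0: successors {w1}; []p there: w1:T. ✓
w1: no successors, so [][]p holds vacuously. ✓
w2: successors {w0, w1, w3}; []p there: w0:F, w1:T, w3:T. ✗
w3: no successors, so [][]p holds vacuously. ✓

{w0, w1, w3}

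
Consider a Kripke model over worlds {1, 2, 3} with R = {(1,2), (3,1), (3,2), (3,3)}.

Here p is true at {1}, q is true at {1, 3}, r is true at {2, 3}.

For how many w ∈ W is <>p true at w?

1

1: successors {2}; p there: 2:F. ✗
2: no successors, so <>p fails. ✗
3: successors {1, 2, 3}; p there: 1:T, 2:F, 3:F. ✓
Satisfying worlds: {3}.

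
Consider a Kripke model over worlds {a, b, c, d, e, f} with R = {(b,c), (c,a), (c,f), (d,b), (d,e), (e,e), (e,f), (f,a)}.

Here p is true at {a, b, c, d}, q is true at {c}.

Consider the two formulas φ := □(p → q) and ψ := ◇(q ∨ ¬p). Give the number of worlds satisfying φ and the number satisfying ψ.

3 and 4

For □(p → q):
a: no successors, so □(p → q) holds vacuously. ✓
b: successors {c}; p → q there: c:T. ✓
c: successors {a, f}; p → q there: a:F, f:T. ✗
d: successors {b, e}; p → q there: b:F, e:T. ✗
e: successors {e, f}; p → q there: e:T, f:T. ✓
f: successors {a}; p → q there: a:F. ✗
— 3 worlds.
For ◇(q ∨ ¬p):
a: no successors, so ◇(q ∨ ¬p) fails. ✗
b: successors {c}; q ∨ ¬p there: c:T. ✓
c: successors {a, f}; q ∨ ¬p there: a:F, f:T. ✓
d: successors {b, e}; q ∨ ¬p there: b:F, e:T. ✓
e: successors {e, f}; q ∨ ¬p there: e:T, f:T. ✓
f: successors {a}; q ∨ ¬p there: a:F. ✗
— 4 worlds.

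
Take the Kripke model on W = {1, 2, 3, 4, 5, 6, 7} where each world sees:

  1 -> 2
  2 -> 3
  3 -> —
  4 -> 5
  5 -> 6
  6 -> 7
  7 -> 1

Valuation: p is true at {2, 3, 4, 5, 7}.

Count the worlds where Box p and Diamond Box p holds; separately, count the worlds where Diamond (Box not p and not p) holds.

2 and 0

For Box p and Diamond Box p:
1: Box p is T, Diamond Box p is T. ✓
2: Box p is T, Diamond Box p is T. ✓
3: Box p is T, Diamond Box p is F. ✗
4: Box p is T, Diamond Box p is F. ✗
5: Box p is F, Diamond Box p is T. ✗
6: Box p is T, Diamond Box p is F. ✗
7: Box p is F, Diamond Box p is T. ✗
— 2 worlds.
For Diamond (Box not p and not p):
1: successors {2}; Box not p and not p there: 2:F. ✗
2: successors {3}; Box not p and not p there: 3:F. ✗
3: no successors, so Diamond (Box not p and not p) fails. ✗
4: successors {5}; Box not p and not p there: 5:F. ✗
5: successors {6}; Box not p and not p there: 6:F. ✗
6: successors {7}; Box not p and not p there: 7:F. ✗
7: successors {1}; Box not p and not p there: 1:F. ✗
— 0 worlds.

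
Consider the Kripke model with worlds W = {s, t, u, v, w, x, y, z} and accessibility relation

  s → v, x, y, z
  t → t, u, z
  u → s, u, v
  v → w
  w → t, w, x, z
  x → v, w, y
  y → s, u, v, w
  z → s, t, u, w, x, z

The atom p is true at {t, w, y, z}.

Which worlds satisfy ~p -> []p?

{t, v, w, y, z}

s: ~p is T, []p is F. ✗
t: ~p is F, []p is F. ✓
u: ~p is T, []p is F. ✗
v: ~p is T, []p is T. ✓
w: ~p is F, []p is F. ✓
x: ~p is T, []p is F. ✗
y: ~p is F, []p is F. ✓
z: ~p is F, []p is F. ✓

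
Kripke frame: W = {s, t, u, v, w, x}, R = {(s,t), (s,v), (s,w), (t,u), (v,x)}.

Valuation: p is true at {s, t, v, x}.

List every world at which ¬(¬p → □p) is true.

s: ¬p → □p is T. ✗
t: ¬p → □p is T. ✗
u: ¬p → □p is T. ✗
v: ¬p → □p is T. ✗
w: ¬p → □p is T. ✗
x: ¬p → □p is T. ✗

∅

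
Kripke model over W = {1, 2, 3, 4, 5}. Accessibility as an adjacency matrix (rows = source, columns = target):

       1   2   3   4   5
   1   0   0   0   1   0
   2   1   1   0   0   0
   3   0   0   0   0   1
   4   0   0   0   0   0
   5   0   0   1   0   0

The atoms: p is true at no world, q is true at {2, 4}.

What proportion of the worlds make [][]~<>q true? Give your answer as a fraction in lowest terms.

1: successors {4}; []~<>q there: 4:T. ✓
2: successors {1, 2}; []~<>q there: 1:T, 2:F. ✗
3: successors {5}; []~<>q there: 5:T. ✓
4: no successors, so [][]~<>q holds vacuously. ✓
5: successors {3}; []~<>q there: 3:T. ✓
That's 4 of 5 worlds, so 4/5.

4/5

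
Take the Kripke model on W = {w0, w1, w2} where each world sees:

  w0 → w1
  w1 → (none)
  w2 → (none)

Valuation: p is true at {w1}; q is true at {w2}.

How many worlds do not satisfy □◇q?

1

w0: successors {w1}; ◇q there: w1:F. ✗
w1: no successors, so □◇q holds vacuously. ✓
w2: no successors, so □◇q holds vacuously. ✓
Satisfying worlds: {w1, w2}.
So □◇q fails at the other 1 world.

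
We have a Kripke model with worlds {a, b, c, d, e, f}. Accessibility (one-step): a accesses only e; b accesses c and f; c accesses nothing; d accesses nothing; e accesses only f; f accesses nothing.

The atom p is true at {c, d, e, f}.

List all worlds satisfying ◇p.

{a, b, e}

a: successors {e}; p there: e:T. ✓
b: successors {c, f}; p there: c:T, f:T. ✓
c: no successors, so ◇p fails. ✗
d: no successors, so ◇p fails. ✗
e: successors {f}; p there: f:T. ✓
f: no successors, so ◇p fails. ✗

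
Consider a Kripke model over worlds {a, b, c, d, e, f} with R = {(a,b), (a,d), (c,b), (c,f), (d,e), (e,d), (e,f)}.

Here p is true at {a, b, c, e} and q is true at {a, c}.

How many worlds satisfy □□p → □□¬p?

4

a: □□p is T, □□¬p is F. ✗
b: □□p is T, □□¬p is T. ✓
c: □□p is T, □□¬p is T. ✓
d: □□p is F, □□¬p is T. ✓
e: □□p is T, □□¬p is F. ✗
f: □□p is T, □□¬p is T. ✓
Satisfying worlds: {b, c, d, f}.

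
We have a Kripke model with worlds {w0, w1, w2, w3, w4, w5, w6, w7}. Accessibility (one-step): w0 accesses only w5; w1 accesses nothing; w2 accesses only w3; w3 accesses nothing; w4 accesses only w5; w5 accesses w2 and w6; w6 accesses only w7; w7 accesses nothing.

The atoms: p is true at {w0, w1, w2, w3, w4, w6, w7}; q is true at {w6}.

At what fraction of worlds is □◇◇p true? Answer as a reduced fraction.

5/8

w0: successors {w5}; ◇◇p there: w5:T. ✓
w1: no successors, so □◇◇p holds vacuously. ✓
w2: successors {w3}; ◇◇p there: w3:F. ✗
w3: no successors, so □◇◇p holds vacuously. ✓
w4: successors {w5}; ◇◇p there: w5:T. ✓
w5: successors {w2, w6}; ◇◇p there: w2:F, w6:F. ✗
w6: successors {w7}; ◇◇p there: w7:F. ✗
w7: no successors, so □◇◇p holds vacuously. ✓
That's 5 of 8 worlds, so 5/8.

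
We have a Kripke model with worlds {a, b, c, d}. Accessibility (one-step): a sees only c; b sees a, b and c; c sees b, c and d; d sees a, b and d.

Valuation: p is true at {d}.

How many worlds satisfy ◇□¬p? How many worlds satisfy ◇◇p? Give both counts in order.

3 and 4

For ◇□¬p:
a: successors {c}; □¬p there: c:F. ✗
b: successors {a, b, c}; □¬p there: a:T, b:T, c:F. ✓
c: successors {b, c, d}; □¬p there: b:T, c:F, d:F. ✓
d: successors {a, b, d}; □¬p there: a:T, b:T, d:F. ✓
— 3 worlds.
For ◇◇p:
a: successors {c}; ◇p there: c:T. ✓
b: successors {a, b, c}; ◇p there: a:F, b:F, c:T. ✓
c: successors {b, c, d}; ◇p there: b:F, c:T, d:T. ✓
d: successors {a, b, d}; ◇p there: a:F, b:F, d:T. ✓
— 4 worlds.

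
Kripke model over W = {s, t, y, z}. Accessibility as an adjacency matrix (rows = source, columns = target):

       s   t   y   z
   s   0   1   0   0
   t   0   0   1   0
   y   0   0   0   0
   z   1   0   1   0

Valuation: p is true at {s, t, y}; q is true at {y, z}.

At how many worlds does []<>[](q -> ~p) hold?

s: successors {t}; <>[](q -> ~p) there: t:T. ✓
t: successors {y}; <>[](q -> ~p) there: y:F. ✗
y: no successors, so []<>[](q -> ~p) holds vacuously. ✓
z: successors {s, y}; <>[](q -> ~p) there: s:F, y:F. ✗
Satisfying worlds: {s, y}.

2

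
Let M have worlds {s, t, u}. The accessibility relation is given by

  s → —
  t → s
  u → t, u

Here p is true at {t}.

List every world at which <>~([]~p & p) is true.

s: no successors, so <>~([]~p & p) fails. ✗
t: successors {s}; ~([]~p & p) there: s:T. ✓
u: successors {t, u}; ~([]~p & p) there: t:F, u:T. ✓

{t, u}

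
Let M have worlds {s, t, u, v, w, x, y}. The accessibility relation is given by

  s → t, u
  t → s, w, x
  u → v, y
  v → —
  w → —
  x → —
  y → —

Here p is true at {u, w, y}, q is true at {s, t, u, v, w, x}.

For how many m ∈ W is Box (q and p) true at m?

4

s: successors {t, u}; q and p there: t:F, u:T. ✗
t: successors {s, w, x}; q and p there: s:F, w:T, x:F. ✗
u: successors {v, y}; q and p there: v:F, y:F. ✗
v: no successors, so Box (q and p) holds vacuously. ✓
w: no successors, so Box (q and p) holds vacuously. ✓
x: no successors, so Box (q and p) holds vacuously. ✓
y: no successors, so Box (q and p) holds vacuously. ✓
Satisfying worlds: {v, w, x, y}.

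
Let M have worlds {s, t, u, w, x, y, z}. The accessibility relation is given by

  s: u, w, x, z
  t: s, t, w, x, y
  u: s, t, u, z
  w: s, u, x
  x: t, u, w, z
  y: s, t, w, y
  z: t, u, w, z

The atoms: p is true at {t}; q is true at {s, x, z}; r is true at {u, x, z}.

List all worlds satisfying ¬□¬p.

{t, u, x, y, z}

s: □¬p is T. ✗
t: □¬p is F. ✓
u: □¬p is F. ✓
w: □¬p is T. ✗
x: □¬p is F. ✓
y: □¬p is F. ✓
z: □¬p is F. ✓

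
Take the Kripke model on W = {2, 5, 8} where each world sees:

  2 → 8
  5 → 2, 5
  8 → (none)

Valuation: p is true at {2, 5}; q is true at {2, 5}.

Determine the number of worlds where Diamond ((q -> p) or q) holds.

2: successors {8}; (q -> p) or q there: 8:T. ✓
5: successors {2, 5}; (q -> p) or q there: 2:T, 5:T. ✓
8: no successors, so Diamond ((q -> p) or q) fails. ✗
Satisfying worlds: {2, 5}.

2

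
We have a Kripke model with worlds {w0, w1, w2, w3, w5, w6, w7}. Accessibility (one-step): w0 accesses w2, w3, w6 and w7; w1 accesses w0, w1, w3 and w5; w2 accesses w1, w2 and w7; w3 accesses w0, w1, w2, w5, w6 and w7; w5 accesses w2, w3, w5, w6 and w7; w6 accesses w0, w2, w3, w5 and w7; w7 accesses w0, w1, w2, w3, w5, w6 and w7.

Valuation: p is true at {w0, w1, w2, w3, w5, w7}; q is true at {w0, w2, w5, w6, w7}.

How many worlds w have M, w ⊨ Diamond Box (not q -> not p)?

0

w0: successors {w2, w3, w6, w7}; Box (not q -> not p) there: w2:F, w3:F, w6:F, w7:F. ✗
w1: successors {w0, w1, w3, w5}; Box (not q -> not p) there: w0:F, w1:F, w3:F, w5:F. ✗
w2: successors {w1, w2, w7}; Box (not q -> not p) there: w1:F, w2:F, w7:F. ✗
w3: successors {w0, w1, w2, w5, w6, w7}; Box (not q -> not p) there: w0:F, w1:F, w2:F, w5:F, w6:F, w7:F. ✗
w5: successors {w2, w3, w5, w6, w7}; Box (not q -> not p) there: w2:F, w3:F, w5:F, w6:F, w7:F. ✗
w6: successors {w0, w2, w3, w5, w7}; Box (not q -> not p) there: w0:F, w2:F, w3:F, w5:F, w7:F. ✗
w7: successors {w0, w1, w2, w3, w5, w6, w7}; Box (not q -> not p) there: w0:F, w1:F, w2:F, w3:F, w5:F, w6:F, w7:F. ✗
Satisfying worlds: ∅.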